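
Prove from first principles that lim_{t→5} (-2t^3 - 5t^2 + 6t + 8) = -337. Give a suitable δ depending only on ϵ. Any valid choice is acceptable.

Suppose ϵ > 0. We want δ > 0 such that 0 < |t − 5| < δ implies |(-2t^3 - 5t^2 + 6t + 8) + 337| < ϵ.
(-2t^3 - 5t^2 + 6t + 8) + 337 = -2t^3 - 5t^2 + 6t + 345 = (t − 5)(-2t^2 - 15t - 69).
So |(-2t^3 - 5t^2 + 6t + 8) + 337| = |t − 5|·|-2t^2 - 15t - 69|.
Require δ ≤ 2. Then |t − 5| < 2 gives |t| < 7, and by the triangle inequality |-2t^2 - 15t - 69| ≤ 2·7^2 + 15·7 + 69 = 272.
Hence |(-2t^3 - 5t^2 + 6t + 8) + 337| ≤ 272|t − 5| < ϵ provided |t − 5| < ϵ/272.
Choosing δ = min(2, ϵ/272) ensures both conditions, hence |(-2t^3 - 5t^2 + 6t + 8) + 337| < ϵ.

δ = min(2, ϵ/272)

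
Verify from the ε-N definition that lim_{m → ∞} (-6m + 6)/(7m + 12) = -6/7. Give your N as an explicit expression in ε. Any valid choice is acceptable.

N = (114/49)/ε

Let ε > 0. For m ≥ 1, |(-6m + 6)/(7m + 12) + 6/7| = |114|/(7(7m + 12)) = 114/(7(7m + 12)).
Since 7m + 12 ≥ 7m for m ≥ 1, this is ≤ 114/(7·7m) = (114/49)/m.
So |(-6m + 6)/(7m + 12) + 6/7| < ε whenever m > (114/49)/ε.
Take N = (114/49)/ε. If m > N then |(-6m + 6)/(7m + 12) + 6/7| ≤ (114/49)/m < ε.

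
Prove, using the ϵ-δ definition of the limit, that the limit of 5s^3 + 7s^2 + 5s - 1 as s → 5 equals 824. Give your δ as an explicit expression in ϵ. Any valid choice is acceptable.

Suppose ϵ > 0. We want δ > 0 such that 0 < |s − 5| < δ implies |(5s^3 + 7s^2 + 5s - 1) − 824| < ϵ.
(5s^3 + 7s^2 + 5s - 1) − 824 = 5s^3 + 7s^2 + 5s - 825 = (s − 5)(5s^2 + 32s + 165).
So |(5s^3 + 7s^2 + 5s - 1) − 824| = |s − 5|·|5s^2 + 32s + 165|.
Assume first that |s − 5| < 2, so |s| < 7. Then |5s^2 + 32s + 165| ≤ 5·7^2 + 32·7 + 165 = 634.
Hence |(5s^3 + 7s^2 + 5s - 1) − 824| ≤ 634|s − 5| < ϵ provided |s − 5| < ϵ/634.
Take δ = min(2, ϵ/634). Then 0 < |s − 5| < δ gives both |s − 5| < 2 and |s − 5| < ϵ/634, so |(5s^3 + 7s^2 + 5s - 1) − 824| < ϵ.

δ = min(2, ϵ/634)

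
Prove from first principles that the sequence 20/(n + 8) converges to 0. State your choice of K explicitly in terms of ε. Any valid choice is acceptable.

Suppose ε > 0. For n ≥ 1, |20/(n + 8) − 0| = 20/(n + 8) ≤ 20/n.
We need 20/n < ε, i.e. n > 20/ε.
Take K = 20/ε. If n > K then |20/(n + 8)| ≤ 20/n < ε.

K = 20/ε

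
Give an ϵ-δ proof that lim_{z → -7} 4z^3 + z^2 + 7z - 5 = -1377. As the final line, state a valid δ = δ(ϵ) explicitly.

Let ϵ > 0. We want δ > 0 such that 0 < |z + 7| < δ implies |(4z^3 + z^2 + 7z - 5) + 1377| < ϵ.
(4z^3 + z^2 + 7z - 5) + 1377 = 4z^3 + z^2 + 7z + 1372 = (z + 7)(4z^2 - 27z + 196).
So |(4z^3 + z^2 + 7z - 5) + 1377| = |z + 7|·|4z^2 - 27z + 196|.
Assume first that |z + 7| < 2, so |z| < 9. Then |4z^2 - 27z + 196| ≤ 4·9^2 + 27·9 + 196 = 763.
Hence |(4z^3 + z^2 + 7z - 5) + 1377| ≤ 763|z + 7| < ϵ provided |z + 7| < ϵ/763.
Take δ = min(2, ϵ/763). Then 0 < |z + 7| < δ gives both |z + 7| < 2 and |z + 7| < ϵ/763, so |(4z^3 + z^2 + 7z - 5) + 1377| < ϵ.

δ = min(2, ϵ/763)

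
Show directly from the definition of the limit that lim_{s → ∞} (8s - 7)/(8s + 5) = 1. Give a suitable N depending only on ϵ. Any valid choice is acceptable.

N = (3/2)/ϵ

Let ϵ > 0 be given. We seek N > 0 such that s > N implies |(8s - 7)/(8s + 5) − 1| < ϵ.
(8s - 7)/(8s + 5) − 1 = (8(8s - 7) − 8(8s + 5)) / (8(8s + 5)) = -96/(8(8s + 5)).
For s > 0 we have 8s + 5 > 8s, so |(8s - 7)/(8s + 5) − 1| = 96/(8(8s + 5)) < 96/(8·8s) = (3/2)/s.
Thus |(8s - 7)/(8s + 5) − 1| < ϵ whenever s > (3/2)/ϵ.
Take N = (3/2)/ϵ. If s > N then |(8s - 7)/(8s + 5) − 1| < (3/2)/s < ϵ.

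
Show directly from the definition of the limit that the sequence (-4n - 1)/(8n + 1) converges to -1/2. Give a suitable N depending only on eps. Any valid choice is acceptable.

Let eps > 0 be given. For n ≥ 1, |(-4n - 1)/(8n + 1) + 1/2| = |-4|/(8(8n + 1)) = 4/(8(8n + 1)).
Since 8n + 1 ≥ 8n for n ≥ 1, this is ≤ 4/(8·8n) = (1/16)/n.
So |(-4n - 1)/(8n + 1) + 1/2| < eps whenever n > (1/16)/eps.
Take N = (1/16)/eps. If n > N then |(-4n - 1)/(8n + 1) + 1/2| ≤ (1/16)/n < eps.

N = (1/16)/eps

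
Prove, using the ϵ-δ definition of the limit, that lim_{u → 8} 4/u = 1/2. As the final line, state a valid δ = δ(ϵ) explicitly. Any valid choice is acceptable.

δ = min(4, 8ϵ)

Let ϵ > 0 be given. We seek δ > 0 such that 0 < |u − 8| < δ implies |4/u − (1/2)| < ϵ.
|4/u − (1/2)| = 4·|8 − u|/(8·|u|) = 4|u − 8|/(8|u|).
Restrict δ ≤ 4. Then |u − 8| < 4 gives |u| > 4, so 8|u| > 32.
Then |4/u − (1/2)| < 4|u − 8|/32, which is < ϵ when |u − 8| < 8ϵ.
Take δ = min(4, 8ϵ). Then 0 < |u − 8| < δ gives both |u − 8| < 4 and |u − 8| < 8ϵ, so |4/u − (1/2)| < ϵ.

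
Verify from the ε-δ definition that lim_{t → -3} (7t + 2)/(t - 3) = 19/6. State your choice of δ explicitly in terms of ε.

δ = min(3, (18/23)ε)

Let ε > 0 be given. We want δ > 0 with 0 < |t + 3| < δ ⇒ |(7t + 2)/(t - 3) − (19/6)| < ε.
Combining over a common denominator, (7t + 2)/(t - 3) − (19/6) = [(7t + 2)·(-6) − (-19)·(t - 3)] / [(-6)·(t - 3)] = -23(t + 3) / ((-6)(t - 3)).
So |(7t + 2)/(t - 3) − (19/6)| = 23|t + 3| / (6·|t − 3|).
Restrict δ ≤ 3. Then |t + 3| < 3 gives |t − 3| = |(t + 3) + (-6)| ≥ 6 − 3 = 3.
Hence |(7t + 2)/(t - 3) − (19/6)| < 23|t + 3|/(6·3) = (23/18)|t + 3|, which is < ε once |t + 3| < (18/23)ε.
Take δ = min(3, (18/23)ε). Then 0 < |t + 3| < δ forces both bounds, so |(7t + 2)/(t - 3) − (19/6)| < ε.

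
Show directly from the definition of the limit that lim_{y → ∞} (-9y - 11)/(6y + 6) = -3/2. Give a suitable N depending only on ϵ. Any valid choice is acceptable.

Suppose ϵ > 0. We seek N > 0 such that y > N implies |(-9y - 11)/(6y + 6) + 3/2| < ϵ.
(-9y - 11)/(6y + 6) + 3/2 = (6(-9y - 11) − (-9)(6y + 6)) / (6(6y + 6)) = -12/(6(6y + 6)).
For y > 0 we have 6y + 6 > 6y, so |(-9y - 11)/(6y + 6) + 3/2| = 12/(6(6y + 6)) < 12/(6·6y) = (1/3)/y.
Thus |(-9y - 11)/(6y + 6) + 3/2| < ϵ whenever y > (1/3)/ϵ.
Take N = (1/3)/ϵ. If y > N then |(-9y - 11)/(6y + 6) + 3/2| < (1/3)/y < ϵ.

N = (1/3)/ϵ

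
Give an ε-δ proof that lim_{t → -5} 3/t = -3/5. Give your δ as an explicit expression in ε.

Let ε > 0 be given. We seek δ > 0 such that 0 < |t + 5| < δ implies |3/t + 3/5| < ε.
|3/t + 3/5| = 3·|-5 − t|/(5·|t|) = 3|t + 5|/(5|t|).
Require δ ≤ 5/2 so that |t| > 5 − 5/2 = 5/2, hence 5|t| > 25/2.
Then |3/t + 3/5| < 3|t + 5|/(25/2), which is < ε when |t + 5| < (25/6)ε.
Take δ = min(5/2, (25/6)ε). Then 0 < |t + 5| < δ gives both |t + 5| < 5/2 and |t + 5| < (25/6)ε, so |3/t + 3/5| < ε.

δ = min(5/2, (25/6)ε)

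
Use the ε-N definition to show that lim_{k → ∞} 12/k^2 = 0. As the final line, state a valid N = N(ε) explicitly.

Let ε > 0. For k ≥ 1, |12/k^2 − 0| = 12/k^2.
12/k^2 < ε ⇔ k^2 > 12/ε ⇔ k > (12/ε)^{1/2}.
Take N = (12/ε)^{1/2}. Then k > N implies 12/k^2 < ε.

N = (12/ε)^{1/2}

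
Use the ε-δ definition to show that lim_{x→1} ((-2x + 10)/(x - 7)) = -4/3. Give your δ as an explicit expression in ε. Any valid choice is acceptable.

Suppose ε > 0. We want δ > 0 with 0 < |x − 1| < δ ⇒ |(-2x + 10)/(x - 7) + 4/3| < ε.
Combining over a common denominator, (-2x + 10)/(x - 7) + 4/3 = [(-2x + 10)·(-6) − 8·(x - 7)] / [(-6)·(x - 7)] = 4(x − 1) / ((-6)(x - 7)).
So |(-2x + 10)/(x - 7) + 4/3| = 4|x − 1| / (6·|x − 7|).
Restrict δ ≤ 3. Then |x − 1| < 3 gives |x − 7| = |(x − 1) + (-6)| ≥ 6 − 3 = 3.
Hence |(-2x + 10)/(x - 7) + 4/3| < 4|x − 1|/(6·3) = (2/9)|x − 1|, which is < ε once |x − 1| < (9/2)ε.
Take δ = min(3, (9/2)ε). Then 0 < |x − 1| < δ forces both bounds, so |(-2x + 10)/(x - 7) + 4/3| < ε.

δ = min(3, (9/2)ε)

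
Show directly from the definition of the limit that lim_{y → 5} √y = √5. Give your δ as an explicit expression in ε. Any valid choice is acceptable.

Let ε > 0. We want δ > 0 such that 0 < |y − 5| < δ implies |√y − √5| < ε.
Multiplying by the conjugate, |√y − √5| = |y − 5|/(√y + √5).
Restrict δ ≤ 5 so that |y − 5| < 5 forces y > 0, and then √y + √5 > √5.
Hence |√y − √5| < |y − 5|/√5, which is < ε once |y − 5| < √5·ε.
Take δ = min(5, √5·ε). If 0 < |y − 5| < δ then y > 0 and |√y − √5| < |y − 5|/√5 < ε.

δ = min(5, √5·ε)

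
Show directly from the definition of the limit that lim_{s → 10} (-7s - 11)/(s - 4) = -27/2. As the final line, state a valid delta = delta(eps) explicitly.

delta = min(3, (6/13)eps)

Suppose eps > 0. We want delta > 0 with 0 < |s − 10| < delta ⇒ |(-7s - 11)/(s - 4) + 27/2| < eps.
Combining over a common denominator, (-7s - 11)/(s - 4) + 27/2 = [(-7s - 11)·6 − (-81)·(s - 4)] / [6·(s - 4)] = 39(s − 10) / (6(s - 4)).
So |(-7s - 11)/(s - 4) + 27/2| = 39|s − 10| / (6·|s − 4|).
Require delta ≤ 3, so |s − 4| ≥ |6| − |s − 10| > 6 − 3 = 3.
Hence |(-7s - 11)/(s - 4) + 27/2| < 39|s − 10|/(6·3) = (13/6)|s − 10|, which is < eps once |s − 10| < (6/13)eps.
Take delta = min(3, (6/13)eps). Then 0 < |s − 10| < delta forces both bounds, so |(-7s - 11)/(s - 4) + 27/2| < eps.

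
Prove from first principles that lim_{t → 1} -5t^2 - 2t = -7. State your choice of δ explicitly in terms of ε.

δ = min(2, ε/22)

Let ε > 0. We want δ > 0 such that 0 < |t − 1| < δ implies |(-5t^2 - 2t) + 7| < ε.
(-5t^2 - 2t) + 7 = -5t^2 - 2t + 7 = (t − 1)(-5t - 7).
So |(-5t^2 - 2t) + 7| = |t − 1|·|-5t - 7|.
Assume first that |t − 1| < 2, so |t| < 3. Then |-5t - 7| ≤ 5·3 + 7 = 22.
Hence |(-5t^2 - 2t) + 7| ≤ 22|t − 1| < ε provided |t − 1| < ε/22.
Choosing δ = min(2, ε/22) ensures both conditions, hence |(-5t^2 - 2t) + 7| < ε.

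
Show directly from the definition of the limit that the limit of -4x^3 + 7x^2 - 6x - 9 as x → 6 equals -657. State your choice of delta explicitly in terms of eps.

Fix eps > 0. We want delta > 0 such that 0 < |x − 6| < delta implies |(-4x^3 + 7x^2 - 6x - 9) + 657| < eps.
(-4x^3 + 7x^2 - 6x - 9) + 657 = -4x^3 + 7x^2 - 6x + 648 = (x − 6)(-4x^2 - 17x - 108).
So |(-4x^3 + 7x^2 - 6x - 9) + 657| = |x − 6|·|-4x^2 - 17x - 108|.
Assume first that |x − 6| < 1, so |x| < 7. Then |-4x^2 - 17x - 108| ≤ 4·7^2 + 17·7 + 108 = 423.
Hence |(-4x^3 + 7x^2 - 6x - 9) + 657| ≤ 423|x − 6| < eps provided |x − 6| < eps/423.
Take delta = min(1, eps/423). Then 0 < |x − 6| < delta gives both |x − 6| < 1 and |x − 6| < eps/423, so |(-4x^3 + 7x^2 - 6x - 9) + 657| < eps.

delta = min(1, eps/423)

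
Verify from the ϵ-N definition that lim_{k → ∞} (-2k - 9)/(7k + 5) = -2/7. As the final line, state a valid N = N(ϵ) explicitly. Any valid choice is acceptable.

Suppose ϵ > 0. For k ≥ 1, |(-2k - 9)/(7k + 5) + 2/7| = |-53|/(7(7k + 5)) = 53/(7(7k + 5)).
Since 7k + 5 ≥ 7k for k ≥ 1, this is ≤ 53/(7·7k) = (53/49)/k.
So |(-2k - 9)/(7k + 5) + 2/7| < ϵ whenever k > (53/49)/ϵ.
Take N = (53/49)/ϵ. If k > N then |(-2k - 9)/(7k + 5) + 2/7| ≤ (53/49)/k < ϵ.

N = (53/49)/ϵ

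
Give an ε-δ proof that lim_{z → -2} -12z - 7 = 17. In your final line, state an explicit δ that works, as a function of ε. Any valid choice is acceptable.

Suppose ε > 0. We need δ > 0 so that 0 < |z + 2| < δ implies |(-12z - 7) − 17| < ε.
|(-12z - 7) − 17| = |-12z - 24| = 12|z + 2|.
So 12|z + 2| < ε exactly when |z + 2| < ε/12.
Take δ = ε/12. If 0 < |z + 2| < δ then |(-12z - 7) − 17| = 12|z + 2| < 12·(ε/12) = ε.

δ = ε/12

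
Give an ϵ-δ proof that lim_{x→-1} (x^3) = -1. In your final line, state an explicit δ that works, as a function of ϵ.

δ = min(2, ϵ/13)

Fix ϵ > 0. We seek δ > 0 with 0 < |x + 1| < δ ⇒ |x^3 + 1| < ϵ.
Factor: x^3 + 1 = (x + 1)(x^2 - x + 1), so |x^3 + 1| = |x + 1|·|x^2 - x + 1|.
Restrict δ ≤ 2. Then |x + 1| < 2 gives |x| < 3, so by the triangle inequality |x^2 - x + 1| ≤ 3^2 + 3 + 1 = 13.
Hence |x^3 + 1| ≤ 13|x + 1|, which is < ϵ once |x + 1| < ϵ/13.
Take δ = min(2, ϵ/13). If 0 < |x + 1| < δ then both bounds hold and |x^3 + 1| ≤ 13|x + 1| < 13·(ϵ/13) = ϵ.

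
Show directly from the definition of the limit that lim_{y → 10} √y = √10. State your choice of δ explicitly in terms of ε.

Let ε > 0. We want δ > 0 such that 0 < |y − 10| < δ implies |√y − √10| < ε.
Multiplying by the conjugate, |√y − √10| = |y − 10|/(√y + √10).
Restrict δ ≤ 10 so that |y − 10| < 10 forces y > 0, and then √y + √10 > √10.
Hence |√y − √10| < |y − 10|/√10, which is < ε once |y − 10| < √10·ε.
Take δ = min(10, √10·ε). If 0 < |y − 10| < δ then y > 0 and |√y − √10| < |y − 10|/√10 < ε.

δ = min(10, √10·ε)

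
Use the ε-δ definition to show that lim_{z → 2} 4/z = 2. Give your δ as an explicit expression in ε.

Let ε > 0. We seek δ > 0 such that 0 < |z − 2| < δ implies |4/z − 2| < ε.
|4/z − 2| = 4·|2 − z|/(2·|z|) = 4|z − 2|/(2|z|).
Restrict δ ≤ 1. Then |z − 2| < 1 gives |z| > 1, so 2|z| > 2.
Then |4/z − 2| < 4|z − 2|/2, which is < ε when |z − 2| < (1/2)ε.
Take δ = min(1, (1/2)ε). Then 0 < |z − 2| < δ gives both |z − 2| < 1 and |z − 2| < (1/2)ε, so |4/z − 2| < ε.

δ = min(1, (1/2)ε)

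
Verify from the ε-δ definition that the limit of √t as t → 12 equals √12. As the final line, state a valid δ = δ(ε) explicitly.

Let ε > 0 be given. We want δ > 0 such that 0 < |t − 12| < δ implies |√t − √12| < ε.
Rationalise: √t − √12 = (t − 12)/(√t + √12), so |√t − √12| = |t − 12|/(√t + √12).
Restrict δ ≤ 12 so that |t − 12| < 12 forces t > 0, and then √t + √12 > √12.
Hence |√t − √12| < |t − 12|/√12, which is < ε once |t − 12| < √12·ε.
Take δ = min(12, √12·ε). If 0 < |t − 12| < δ then t > 0 and |√t − √12| < |t − 12|/√12 < ε.

δ = min(12, √12·ε)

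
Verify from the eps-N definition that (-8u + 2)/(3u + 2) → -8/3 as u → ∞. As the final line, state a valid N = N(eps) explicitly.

N = (22/9)/eps

Fix eps > 0. We seek N > 0 such that u > N implies |(-8u + 2)/(3u + 2) + 8/3| < eps.
(-8u + 2)/(3u + 2) + 8/3 = (3(-8u + 2) − (-8)(3u + 2)) / (3(3u + 2)) = 22/(3(3u + 2)).
For u > 0 we have 3u + 2 > 3u, so |(-8u + 2)/(3u + 2) + 8/3| = 22/(3(3u + 2)) < 22/(3·3u) = (22/9)/u.
Thus |(-8u + 2)/(3u + 2) + 8/3| < eps whenever u > (22/9)/eps.
Take N = (22/9)/eps. If u > N then |(-8u + 2)/(3u + 2) + 8/3| < (22/9)/u < eps.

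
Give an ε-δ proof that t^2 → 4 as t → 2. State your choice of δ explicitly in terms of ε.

Let ε > 0 be given. We seek δ > 0 with 0 < |t − 2| < δ ⇒ |t^2 − 4| < ε.
Factor: t^2 − 4 = (t − 2)(t + 2), so |t^2 − 4| = |t − 2|·|t + 2|.
Impose δ ≤ 1 so that |t| < 3; then |t + 2| ≤ 5.
Hence |t^2 − 4| ≤ 5|t − 2|, which is < ε once |t − 2| < ε/5.
Take δ = min(1, ε/5). If 0 < |t − 2| < δ then both bounds hold and |t^2 − 4| ≤ 5|t − 2| < 5·(ε/5) = ε.

δ = min(1, ε/5)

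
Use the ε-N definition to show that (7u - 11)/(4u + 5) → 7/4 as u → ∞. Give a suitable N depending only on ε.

N = (79/16)/ε

Suppose ε > 0. We seek N > 0 such that u > N implies |(7u - 11)/(4u + 5) − (7/4)| < ε.
(7u - 11)/(4u + 5) − (7/4) = (4(7u - 11) − 7(4u + 5)) / (4(4u + 5)) = -79/(4(4u + 5)).
For u > 0 we have 4u + 5 > 4u, so |(7u - 11)/(4u + 5) − (7/4)| = 79/(4(4u + 5)) < 79/(4·4u) = (79/16)/u.
Thus |(7u - 11)/(4u + 5) − (7/4)| < ε whenever u > (79/16)/ε.
Take N = (79/16)/ε. If u > N then |(7u - 11)/(4u + 5) − (7/4)| < (79/16)/u < ε.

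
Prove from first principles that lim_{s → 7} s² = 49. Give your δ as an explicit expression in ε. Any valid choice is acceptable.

δ = min(2, ε/16)

Fix ε > 0. We seek δ > 0 with 0 < |s − 7| < δ ⇒ |s² − 49| < ε.
Factor: s² − 49 = (s − 7)(s + 7), so |s² − 49| = |s − 7|·|s + 7|.
Impose δ ≤ 2 so that |s| < 9; then |s + 7| ≤ 16.
Hence |s² − 49| ≤ 16|s − 7|, which is < ε once |s − 7| < ε/16.
Take δ = min(2, ε/16). If 0 < |s − 7| < δ then both bounds hold and |s² − 49| ≤ 16|s − 7| < 16·(ε/16) = ε.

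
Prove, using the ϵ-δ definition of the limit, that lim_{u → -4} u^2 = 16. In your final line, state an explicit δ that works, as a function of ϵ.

Let ϵ > 0. We seek δ > 0 with 0 < |u + 4| < δ ⇒ |u^2 − 16| < ϵ.
Factor: u^2 − 16 = (u + 4)(u - 4), so |u^2 − 16| = |u + 4|·|u - 4|.
Impose δ ≤ 1 so that |u| < 5; then |u - 4| ≤ 9.
Hence |u^2 − 16| ≤ 9|u + 4|, which is < ϵ once |u + 4| < ϵ/9.
Take δ = min(1, ϵ/9). If 0 < |u + 4| < δ then both bounds hold and |u^2 − 16| ≤ 9|u + 4| < 9·(ϵ/9) = ϵ.

δ = min(1, ϵ/9)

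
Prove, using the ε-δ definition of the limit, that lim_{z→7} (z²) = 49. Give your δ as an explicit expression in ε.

δ = min(1, ε/15)

Fix ε > 0. We seek δ > 0 with 0 < |z − 7| < δ ⇒ |z² − 49| < ε.
Factor: z² − 49 = (z − 7)(z + 7), so |z² − 49| = |z − 7|·|z + 7|.
Impose δ ≤ 1 so that |z| < 8; then |z + 7| ≤ 15.
Hence |z² − 49| ≤ 15|z − 7|, which is < ε once |z − 7| < ε/15.
Take δ = min(1, ε/15). If 0 < |z − 7| < δ then both bounds hold and |z² − 49| ≤ 15|z − 7| < 15·(ε/15) = ε.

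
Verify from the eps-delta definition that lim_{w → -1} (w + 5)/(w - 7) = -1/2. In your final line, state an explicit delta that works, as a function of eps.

delta = min(4, (8/3)eps)

Let eps > 0 be given. We want delta > 0 with 0 < |w + 1| < delta ⇒ |(w + 5)/(w - 7) + 1/2| < eps.
Combining over a common denominator, (w + 5)/(w - 7) + 1/2 = [(w + 5)·(-8) − 4·(w - 7)] / [(-8)·(w - 7)] = -12(w + 1) / ((-8)(w - 7)).
So |(w + 5)/(w - 7) + 1/2| = 12|w + 1| / (8·|w − 7|).
Restrict delta ≤ 4. Then |w + 1| < 4 gives |w − 7| = |(w + 1) + (-8)| ≥ 8 − 4 = 4.
Hence |(w + 5)/(w - 7) + 1/2| < 12|w + 1|/(8·4) = (3/8)|w + 1|, which is < eps once |w + 1| < (8/3)eps.
Take delta = min(4, (8/3)eps). Then 0 < |w + 1| < delta forces both bounds, so |(w + 5)/(w - 7) + 1/2| < eps.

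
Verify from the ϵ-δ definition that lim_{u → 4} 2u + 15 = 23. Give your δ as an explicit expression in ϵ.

Suppose ϵ > 0. We need δ > 0 so that 0 < |u − 4| < δ implies |(2u + 15) − 23| < ϵ.
|(2u + 15) − 23| = |2u - 8| = 2|u − 4|.
Thus it suffices that |u − 4| < ϵ/2.
Choosing δ = ϵ/2 gives |(2u + 15) − 23| = 2|u − 4| < ϵ whenever |u − 4| < δ.

δ = ϵ/2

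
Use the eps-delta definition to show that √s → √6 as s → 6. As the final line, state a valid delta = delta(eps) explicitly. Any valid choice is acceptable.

delta = min(6, √6·eps)

Suppose eps > 0. We want delta > 0 such that 0 < |s − 6| < delta implies |√s − √6| < eps.
Multiplying by the conjugate, |√s − √6| = |s − 6|/(√s + √6).
Restrict delta ≤ 6 so that |s − 6| < 6 forces s > 0, and then √s + √6 > √6.
Hence |√s − √6| < |s − 6|/√6, which is < eps once |s − 6| < √6·eps.
Take delta = min(6, √6·eps). If 0 < |s − 6| < delta then s > 0 and |√s − √6| < |s − 6|/√6 < eps.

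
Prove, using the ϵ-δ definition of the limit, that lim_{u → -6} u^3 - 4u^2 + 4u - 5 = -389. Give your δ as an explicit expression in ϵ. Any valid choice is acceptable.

Fix ϵ > 0. We want δ > 0 such that 0 < |u + 6| < δ implies |(u^3 - 4u^2 + 4u - 5) + 389| < ϵ.
(u^3 - 4u^2 + 4u - 5) + 389 = u^3 - 4u^2 + 4u + 384 = (u + 6)(u^2 - 10u + 64).
So |(u^3 - 4u^2 + 4u - 5) + 389| = |u + 6|·|u^2 - 10u + 64|.
Assume first that |u + 6| < 2, so |u| < 8. Then |u^2 - 10u + 64| ≤ 8^2 + 10·8 + 64 = 208.
Hence |(u^3 - 4u^2 + 4u - 5) + 389| ≤ 208|u + 6| < ϵ provided |u + 6| < ϵ/208.
Choosing δ = min(2, ϵ/208) ensures both conditions, hence |(u^3 - 4u^2 + 4u - 5) + 389| < ϵ.

δ = min(2, ϵ/208)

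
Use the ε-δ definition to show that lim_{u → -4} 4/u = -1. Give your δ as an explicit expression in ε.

δ = min(2, 2ε)

Let ε > 0 be given. We seek δ > 0 such that 0 < |u + 4| < δ implies |4/u + 1| < ε.
|4/u + 1| = 4·|-4 − u|/(4·|u|) = 4|u + 4|/(4|u|).
Restrict δ ≤ 2. Then |u + 4| < 2 gives |u| > 2, so 4|u| > 8.
Then |4/u + 1| < 4|u + 4|/8, which is < ε when |u + 4| < 2ε.
Take δ = min(2, 2ε). Then 0 < |u + 4| < δ gives both |u + 4| < 2 and |u + 4| < 2ε, so |4/u + 1| < ε.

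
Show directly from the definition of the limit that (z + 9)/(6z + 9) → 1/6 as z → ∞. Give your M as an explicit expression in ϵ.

Suppose ϵ > 0. We seek M > 0 such that z > M implies |(z + 9)/(6z + 9) − (1/6)| < ϵ.
(z + 9)/(6z + 9) − (1/6) = (6(z + 9) − (6z + 9)) / (6(6z + 9)) = 45/(6(6z + 9)).
For z > 0 we have 6z + 9 > 6z, so |(z + 9)/(6z + 9) − (1/6)| = 45/(6(6z + 9)) < 45/(6·6z) = (5/4)/z.
Thus |(z + 9)/(6z + 9) − (1/6)| < ϵ whenever z > (5/4)/ϵ.
Take M = (5/4)/ϵ. If z > M then |(z + 9)/(6z + 9) − (1/6)| < (5/4)/z < ϵ.

M = (5/4)/ϵ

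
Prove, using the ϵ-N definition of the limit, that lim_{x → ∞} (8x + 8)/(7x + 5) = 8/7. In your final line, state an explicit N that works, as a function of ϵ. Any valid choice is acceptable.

Fix ϵ > 0. We seek N > 0 such that x > N implies |(8x + 8)/(7x + 5) − (8/7)| < ϵ.
(8x + 8)/(7x + 5) − (8/7) = (7(8x + 8) − 8(7x + 5)) / (7(7x + 5)) = 16/(7(7x + 5)).
For x > 0 we have 7x + 5 > 7x, so |(8x + 8)/(7x + 5) − (8/7)| = 16/(7(7x + 5)) < 16/(7·7x) = (16/49)/x.
Thus |(8x + 8)/(7x + 5) − (8/7)| < ϵ whenever x > (16/49)/ϵ.
Take N = (16/49)/ϵ. If x > N then |(8x + 8)/(7x + 5) − (8/7)| < (16/49)/x < ϵ.

N = (16/49)/ϵ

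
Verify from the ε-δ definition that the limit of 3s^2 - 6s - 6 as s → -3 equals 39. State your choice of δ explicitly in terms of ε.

δ = min(1, ε/27)

Let ε > 0. We want δ > 0 such that 0 < |s + 3| < δ implies |(3s^2 - 6s - 6) − 39| < ε.
(3s^2 - 6s - 6) − 39 = 3s^2 - 6s - 45 = (s + 3)(3s - 15).
So |(3s^2 - 6s - 6) − 39| = |s + 3|·|3s - 15|.
Require δ ≤ 1. Then |s + 3| < 1 gives |s| < 4, and by the triangle inequality |3s - 15| ≤ 3·4 + 15 = 27.
Hence |(3s^2 - 6s - 6) − 39| ≤ 27|s + 3| < ε provided |s + 3| < ε/27.
Take δ = min(1, ε/27). Then 0 < |s + 3| < δ gives both |s + 3| < 1 and |s + 3| < ε/27, so |(3s^2 - 6s - 6) − 39| < ε.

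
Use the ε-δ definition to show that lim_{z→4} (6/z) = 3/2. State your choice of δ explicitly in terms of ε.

δ = min(2, (4/3)ε)

Let ε > 0. We seek δ > 0 such that 0 < |z − 4| < δ implies |6/z − (3/2)| < ε.
|6/z − (3/2)| = 6·|4 − z|/(4·|z|) = 6|z − 4|/(4|z|).
Restrict δ ≤ 2. Then |z − 4| < 2 gives |z| > 2, so 4|z| > 8.
Then |6/z − (3/2)| < 6|z − 4|/8, which is < ε when |z − 4| < (4/3)ε.
Take δ = min(2, (4/3)ε). Then 0 < |z − 4| < δ gives both |z − 4| < 2 and |z − 4| < (4/3)ε, so |6/z − (3/2)| < ε.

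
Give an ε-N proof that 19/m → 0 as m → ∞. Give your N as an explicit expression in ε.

N = 19/ε

Fix ε > 0. For m ≥ 1, |19/m − 0| = 19/(m) ≤ 19/m.
We need 19/m < ε, i.e. m > 19/ε.
Take N = 19/ε. If m > N then |19/m| ≤ 19/m < ε.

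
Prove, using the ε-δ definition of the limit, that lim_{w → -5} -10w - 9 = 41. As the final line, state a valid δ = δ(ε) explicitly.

δ = ε/10

Let ε > 0. We need δ > 0 so that 0 < |w + 5| < δ implies |(-10w - 9) − 41| < ε.
Since (-10w - 9) − 41 = -10(w + 5), we have |(-10w - 9) − 41| = 10|w + 5|.
So 10|w + 5| < ε exactly when |w + 5| < ε/10.
Choosing δ = ε/10 gives |(-10w - 9) − 41| = 10|w + 5| < ε whenever |w + 5| < δ.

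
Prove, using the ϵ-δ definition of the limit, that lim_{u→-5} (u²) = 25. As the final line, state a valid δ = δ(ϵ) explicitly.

Let ϵ > 0 be given. We seek δ > 0 with 0 < |u + 5| < δ ⇒ |u² − 25| < ϵ.
Factor: u² − 25 = (u + 5)(u - 5), so |u² − 25| = |u + 5|·|u - 5|.
Restrict δ ≤ 2. Then |u + 5| < 2 gives |u| < 7, so by the triangle inequality |u - 5| ≤ 7 + 5 = 12.
Hence |u² − 25| ≤ 12|u + 5|, which is < ϵ once |u + 5| < ϵ/12.
Take δ = min(2, ϵ/12). If 0 < |u + 5| < δ then both bounds hold and |u² − 25| ≤ 12|u + 5| < 12·(ϵ/12) = ϵ.

δ = min(2, ϵ/12)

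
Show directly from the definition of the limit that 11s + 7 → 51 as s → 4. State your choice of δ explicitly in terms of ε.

δ = ε/11

Suppose ε > 0. We need δ > 0 so that 0 < |s − 4| < δ implies |(11s + 7) − 51| < ε.
Since (11s + 7) − 51 = 11(s − 4), we have |(11s + 7) − 51| = 11|s − 4|.
So 11|s − 4| < ε exactly when |s − 4| < ε/11.
Choosing δ = ε/11 gives |(11s + 7) − 51| = 11|s − 4| < ε whenever |s − 4| < δ.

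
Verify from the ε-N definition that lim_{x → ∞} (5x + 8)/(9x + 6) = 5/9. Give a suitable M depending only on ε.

M = (14/27)/ε

Let ε > 0 be given. We seek M > 0 such that x > M implies |(5x + 8)/(9x + 6) − (5/9)| < ε.
(5x + 8)/(9x + 6) − (5/9) = (9(5x + 8) − 5(9x + 6)) / (9(9x + 6)) = 42/(9(9x + 6)).
For x > 0 we have 9x + 6 > 9x, so |(5x + 8)/(9x + 6) − (5/9)| = 42/(9(9x + 6)) < 42/(9·9x) = (14/27)/x.
Thus |(5x + 8)/(9x + 6) − (5/9)| < ε whenever x > (14/27)/ε.
Take M = (14/27)/ε. If x > M then |(5x + 8)/(9x + 6) − (5/9)| < (14/27)/x < ε.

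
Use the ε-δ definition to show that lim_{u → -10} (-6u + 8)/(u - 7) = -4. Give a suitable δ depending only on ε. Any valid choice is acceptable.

Let ε > 0. We want δ > 0 with 0 < |u + 10| < δ ⇒ |(-6u + 8)/(u - 7) + 4| < ε.
Combining over a common denominator, (-6u + 8)/(u - 7) + 4 = [(-6u + 8)·(-17) − 68·(u - 7)] / [(-17)·(u - 7)] = 34(u + 10) / ((-17)(u - 7)).
So |(-6u + 8)/(u - 7) + 4| = 34|u + 10| / (17·|u − 7|).
Restrict δ ≤ 17/2. Then |u + 10| < 17/2 gives |u − 7| = |(u + 10) + (-17)| ≥ 17 − 17/2 = 17/2.
Hence |(-6u + 8)/(u - 7) + 4| < 34|u + 10|/(17·(17/2)) = (4/17)|u + 10|, which is < ε once |u + 10| < (17/4)ε.
Take δ = min(17/2, (17/4)ε). Then 0 < |u + 10| < δ forces both bounds, so |(-6u + 8)/(u - 7) + 4| < ε.

δ = min(17/2, (17/4)ε)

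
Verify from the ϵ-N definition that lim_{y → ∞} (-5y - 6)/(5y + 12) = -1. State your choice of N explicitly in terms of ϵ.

Fix ϵ > 0. We seek N > 0 such that y > N implies |(-5y - 6)/(5y + 12) + 1| < ϵ.
(-5y - 6)/(5y + 12) + 1 = (5(-5y - 6) − (-5)(5y + 12)) / (5(5y + 12)) = 30/(5(5y + 12)).
For y > 0 we have 5y + 12 > 5y, so |(-5y - 6)/(5y + 12) + 1| = 30/(5(5y + 12)) < 30/(5·5y) = (6/5)/y.
Thus |(-5y - 6)/(5y + 12) + 1| < ϵ whenever y > (6/5)/ϵ.
Take N = (6/5)/ϵ. If y > N then |(-5y - 6)/(5y + 12) + 1| < (6/5)/y < ϵ.

N = (6/5)/ϵ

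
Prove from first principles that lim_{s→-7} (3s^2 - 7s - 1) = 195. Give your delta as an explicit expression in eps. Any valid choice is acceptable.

Let eps > 0 be given. We want delta > 0 such that 0 < |s + 7| < delta implies |(3s^2 - 7s - 1) − 195| < eps.
(3s^2 - 7s - 1) − 195 = 3s^2 - 7s - 196 = (s + 7)(3s - 28).
So |(3s^2 - 7s - 1) − 195| = |s + 7|·|3s - 28|.
Require delta ≤ 1. Then |s + 7| < 1 gives |s| < 8, and by the triangle inequality |3s - 28| ≤ 3·8 + 28 = 52.
Hence |(3s^2 - 7s - 1) − 195| ≤ 52|s + 7| < eps provided |s + 7| < eps/52.
Take delta = min(1, eps/52). Then 0 < |s + 7| < delta gives both |s + 7| < 1 and |s + 7| < eps/52, so |(3s^2 - 7s - 1) − 195| < eps.

delta = min(1, eps/52)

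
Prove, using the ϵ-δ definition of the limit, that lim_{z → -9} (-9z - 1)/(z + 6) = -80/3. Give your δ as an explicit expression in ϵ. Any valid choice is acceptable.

δ = min(3/2, (9/106)ϵ)

Suppose ϵ > 0. We want δ > 0 with 0 < |z + 9| < δ ⇒ |(-9z - 1)/(z + 6) + 80/3| < ϵ.
Combining over a common denominator, (-9z - 1)/(z + 6) + 80/3 = [(-9z - 1)·(-3) − 80·(z + 6)] / [(-3)·(z + 6)] = -53(z + 9) / ((-3)(z + 6)).
So |(-9z - 1)/(z + 6) + 80/3| = 53|z + 9| / (3·|z + 6|).
Restrict δ ≤ 3/2. Then |z + 9| < 3/2 gives |z + 6| = |(z + 9) + (-3)| ≥ 3 − 3/2 = 3/2.
Hence |(-9z - 1)/(z + 6) + 80/3| < 53|z + 9|/(3·(3/2)) = (106/9)|z + 9|, which is < ϵ once |z + 9| < (9/106)ϵ.
Take δ = min(3/2, (9/106)ϵ). Then 0 < |z + 9| < δ forces both bounds, so |(-9z - 1)/(z + 6) + 80/3| < ϵ.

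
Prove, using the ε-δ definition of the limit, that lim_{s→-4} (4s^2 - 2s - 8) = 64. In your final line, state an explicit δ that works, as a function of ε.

δ = min(1, ε/38)

Let ε > 0. We want δ > 0 such that 0 < |s + 4| < δ implies |(4s^2 - 2s - 8) − 64| < ε.
(4s^2 - 2s - 8) − 64 = 4s^2 - 2s - 72 = (s + 4)(4s - 18).
So |(4s^2 - 2s - 8) − 64| = |s + 4|·|4s - 18|.
Require δ ≤ 1. Then |s + 4| < 1 gives |s| < 5, and by the triangle inequality |4s - 18| ≤ 4·5 + 18 = 38.
Hence |(4s^2 - 2s - 8) − 64| ≤ 38|s + 4| < ε provided |s + 4| < ε/38.
Take δ = min(1, ε/38). Then 0 < |s + 4| < δ gives both |s + 4| < 1 and |s + 4| < ε/38, so |(4s^2 - 2s - 8) − 64| < ε.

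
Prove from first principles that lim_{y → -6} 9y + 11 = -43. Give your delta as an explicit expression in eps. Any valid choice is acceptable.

Suppose eps > 0. We need delta > 0 so that 0 < |y + 6| < delta implies |(9y + 11) + 43| < eps.
|(9y + 11) + 43| = |9y + 54| = 9|y + 6|.
So 9|y + 6| < eps exactly when |y + 6| < eps/9.
Choosing delta = eps/9 gives |(9y + 11) + 43| = 9|y + 6| < eps whenever |y + 6| < delta.

delta = eps/9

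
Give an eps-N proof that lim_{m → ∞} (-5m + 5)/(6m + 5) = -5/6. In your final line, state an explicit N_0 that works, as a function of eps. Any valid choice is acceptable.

N_0 = (55/36)/eps

Let eps > 0 be given. For m ≥ 1, |(-5m + 5)/(6m + 5) + 5/6| = |55|/(6(6m + 5)) = 55/(6(6m + 5)).
Since 6m + 5 ≥ 6m for m ≥ 1, this is ≤ 55/(6·6m) = (55/36)/m.
So |(-5m + 5)/(6m + 5) + 5/6| < eps whenever m > (55/36)/eps.
Take N_0 = (55/36)/eps. If m > N_0 then |(-5m + 5)/(6m + 5) + 5/6| ≤ (55/36)/m < eps.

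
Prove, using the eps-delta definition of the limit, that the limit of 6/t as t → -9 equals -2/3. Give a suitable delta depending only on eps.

Let eps > 0 be given. We seek delta > 0 such that 0 < |t + 9| < delta implies |6/t + 2/3| < eps.
|6/t + 2/3| = 6·|-9 − t|/(9·|t|) = 6|t + 9|/(9|t|).
Restrict delta ≤ 9/2. Then |t + 9| < 9/2 gives |t| > 9/2, so 9|t| > 81/2.
Then |6/t + 2/3| < 6|t + 9|/(81/2), which is < eps when |t + 9| < (27/4)eps.
Take delta = min(9/2, (27/4)eps). Then 0 < |t + 9| < delta gives both |t + 9| < 9/2 and |t + 9| < (27/4)eps, so |6/t + 2/3| < eps.

delta = min(9/2, (27/4)eps)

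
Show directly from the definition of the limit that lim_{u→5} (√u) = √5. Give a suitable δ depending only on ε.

δ = min(5, √5·ε)

Suppose ε > 0. We want δ > 0 such that 0 < |u − 5| < δ implies |√u − √5| < ε.
Rationalise: √u − √5 = (u − 5)/(√u + √5), so |√u − √5| = |u − 5|/(√u + √5).
Restrict δ ≤ 5 so that |u − 5| < 5 forces u > 0, and then √u + √5 > √5.
Hence |√u − √5| < |u − 5|/√5, which is < ε once |u − 5| < √5·ε.
Take δ = min(5, √5·ε). If 0 < |u − 5| < δ then u > 0 and |√u − √5| < |u − 5|/√5 < ε.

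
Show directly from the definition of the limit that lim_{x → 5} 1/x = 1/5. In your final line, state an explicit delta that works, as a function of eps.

Suppose eps > 0. We seek delta > 0 such that 0 < |x − 5| < delta implies |1/x − (1/5)| < eps.
|1/x − (1/5)| = |5 − x|/(5·|x|) = |x − 5|/(5|x|).
Restrict delta ≤ 5/2. Then |x − 5| < 5/2 gives |x| > 5/2, so 5|x| > 25/2.
Then |1/x − (1/5)| < |x − 5|/(25/2), which is < eps when |x − 5| < (25/2)eps.
Take delta = min(5/2, (25/2)eps). Then 0 < |x − 5| < delta gives both |x − 5| < 5/2 and |x − 5| < (25/2)eps, so |1/x − (1/5)| < eps.

delta = min(5/2, (25/2)eps)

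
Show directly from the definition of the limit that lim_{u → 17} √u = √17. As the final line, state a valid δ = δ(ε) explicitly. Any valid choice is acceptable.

δ = min(17, √17·ε)

Let ε > 0. We want δ > 0 such that 0 < |u − 17| < δ implies |√u − √17| < ε.
Multiplying by the conjugate, |√u − √17| = |u − 17|/(√u + √17).
Restrict δ ≤ 17 so that |u − 17| < 17 forces u > 0, and then √u + √17 > √17.
Hence |√u − √17| < |u − 17|/√17, which is < ε once |u − 17| < √17·ε.
Take δ = min(17, √17·ε). If 0 < |u − 17| < δ then u > 0 and |√u − √17| < |u − 17|/√17 < ε.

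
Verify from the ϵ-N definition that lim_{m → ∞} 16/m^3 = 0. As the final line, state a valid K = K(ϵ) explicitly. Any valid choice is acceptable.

K = (16/ϵ)^{1/3}

Suppose ϵ > 0. For m ≥ 1, |16/m^3 − 0| = 16/m^3.
16/m^3 < ϵ ⇔ m^3 > 16/ϵ ⇔ m > (16/ϵ)^{1/3}.
Take K = (16/ϵ)^{1/3}. Then m > K implies 16/m^3 < ϵ.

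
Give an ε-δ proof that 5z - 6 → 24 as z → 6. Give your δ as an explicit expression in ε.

δ = ε/5

Let ε > 0 be given. We need δ > 0 so that 0 < |z − 6| < δ implies |(5z - 6) − 24| < ε.
|(5z - 6) − 24| = |5z - 30| = 5|z − 6|.
Thus it suffices that |z − 6| < ε/5.
Choosing δ = ε/5 gives |(5z - 6) − 24| = 5|z − 6| < ε whenever |z − 6| < δ.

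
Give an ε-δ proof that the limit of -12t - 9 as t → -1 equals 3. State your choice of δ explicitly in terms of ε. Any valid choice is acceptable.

Fix ε > 0. We need δ > 0 so that 0 < |t + 1| < δ implies |(-12t - 9) − 3| < ε.
Since (-12t - 9) − 3 = -12(t + 1), we have |(-12t - 9) − 3| = 12|t + 1|.
So 12|t + 1| < ε exactly when |t + 1| < ε/12.
Choosing δ = ε/12 gives |(-12t - 9) − 3| = 12|t + 1| < ε whenever |t + 1| < δ.

δ = ε/12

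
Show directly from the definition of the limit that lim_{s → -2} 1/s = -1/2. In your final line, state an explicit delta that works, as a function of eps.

delta = min(1, 2eps)

Fix eps > 0. We seek delta > 0 such that 0 < |s + 2| < delta implies |1/s + 1/2| < eps.
|1/s + 1/2| = |-2 − s|/(2·|s|) = |s + 2|/(2|s|).
Restrict delta ≤ 1. Then |s + 2| < 1 gives |s| > 1, so 2|s| > 2.
Then |1/s + 1/2| < |s + 2|/2, which is < eps when |s + 2| < 2eps.
Take delta = min(1, 2eps). Then 0 < |s + 2| < delta gives both |s + 2| < 1 and |s + 2| < 2eps, so |1/s + 1/2| < eps.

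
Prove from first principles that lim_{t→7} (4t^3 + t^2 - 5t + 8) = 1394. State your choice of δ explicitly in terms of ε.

Let ε > 0. We want δ > 0 such that 0 < |t − 7| < δ implies |(4t^3 + t^2 - 5t + 8) − 1394| < ε.
(4t^3 + t^2 - 5t + 8) − 1394 = 4t^3 + t^2 - 5t - 1386 = (t − 7)(4t^2 + 29t + 198).
So |(4t^3 + t^2 - 5t + 8) − 1394| = |t − 7|·|4t^2 + 29t + 198|.
Require δ ≤ 2. Then |t − 7| < 2 gives |t| < 9, and by the triangle inequality |4t^2 + 29t + 198| ≤ 4·9^2 + 29·9 + 198 = 783.
Hence |(4t^3 + t^2 - 5t + 8) − 1394| ≤ 783|t − 7| < ε provided |t − 7| < ε/783.
Choosing δ = min(2, ε/783) ensures both conditions, hence |(4t^3 + t^2 - 5t + 8) − 1394| < ε.

δ = min(2, ε/783)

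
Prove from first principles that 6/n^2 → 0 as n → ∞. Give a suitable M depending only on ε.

Fix ε > 0. For n ≥ 1, |6/n^2 − 0| = 6/n^2.
6/n^2 < ε ⇔ n^2 > 6/ε ⇔ n > (6/ε)^{1/2}.
Take M = (6/ε)^{1/2}. Then n > M implies 6/n^2 < ε.

M = (6/ε)^{1/2}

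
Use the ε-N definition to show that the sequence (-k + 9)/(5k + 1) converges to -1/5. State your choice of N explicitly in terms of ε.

Suppose ε > 0. For k ≥ 1, |(-k + 9)/(5k + 1) + 1/5| = |46|/(5(5k + 1)) = 46/(5(5k + 1)).
Since 5k + 1 ≥ 5k for k ≥ 1, this is ≤ 46/(5·5k) = (46/25)/k.
So |(-k + 9)/(5k + 1) + 1/5| < ε whenever k > (46/25)/ε.
Take N = (46/25)/ε. If k > N then |(-k + 9)/(5k + 1) + 1/5| ≤ (46/25)/k < ε.

N = (46/25)/ε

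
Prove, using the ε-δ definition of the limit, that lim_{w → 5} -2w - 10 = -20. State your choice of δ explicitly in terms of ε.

δ = ε/2

Let ε > 0. We need δ > 0 so that 0 < |w − 5| < δ implies |(-2w - 10) + 20| < ε.
Since (-2w - 10) + 20 = -2(w − 5), we have |(-2w - 10) + 20| = 2|w − 5|.
Thus it suffices that |w − 5| < ε/2.
Choosing δ = ε/2 gives |(-2w - 10) + 20| = 2|w − 5| < ε whenever |w − 5| < δ.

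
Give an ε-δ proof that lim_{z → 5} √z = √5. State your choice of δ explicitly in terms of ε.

Fix ε > 0. We want δ > 0 such that 0 < |z − 5| < δ implies |√z − √5| < ε.
Multiplying by the conjugate, |√z − √5| = |z − 5|/(√z + √5).
Restrict δ ≤ 5 so that |z − 5| < 5 forces z > 0, and then √z + √5 > √5.
Hence |√z − √5| < |z − 5|/√5, which is < ε once |z − 5| < √5·ε.
Take δ = min(5, √5·ε). If 0 < |z − 5| < δ then z > 0 and |√z − √5| < |z − 5|/√5 < ε.

δ = min(5, √5·ε)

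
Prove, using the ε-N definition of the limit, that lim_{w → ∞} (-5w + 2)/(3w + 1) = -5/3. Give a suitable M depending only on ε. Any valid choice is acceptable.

Let ε > 0. We seek M > 0 such that w > M implies |(-5w + 2)/(3w + 1) + 5/3| < ε.
(-5w + 2)/(3w + 1) + 5/3 = (3(-5w + 2) − (-5)(3w + 1)) / (3(3w + 1)) = 11/(3(3w + 1)).
For w > 0 we have 3w + 1 > 3w, so |(-5w + 2)/(3w + 1) + 5/3| = 11/(3(3w + 1)) < 11/(3·3w) = (11/9)/w.
Thus |(-5w + 2)/(3w + 1) + 5/3| < ε whenever w > (11/9)/ε.
Take M = (11/9)/ε. If w > M then |(-5w + 2)/(3w + 1) + 5/3| < (11/9)/w < ε.

M = (11/9)/ε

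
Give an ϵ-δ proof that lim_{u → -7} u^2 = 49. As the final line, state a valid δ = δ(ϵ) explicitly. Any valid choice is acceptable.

Let ϵ > 0 be given. We seek δ > 0 with 0 < |u + 7| < δ ⇒ |u^2 − 49| < ϵ.
Factor: u^2 − 49 = (u + 7)(u - 7), so |u^2 − 49| = |u + 7|·|u - 7|.
Impose δ ≤ 1 so that |u| < 8; then |u - 7| ≤ 15.
Hence |u^2 − 49| ≤ 15|u + 7|, which is < ϵ once |u + 7| < ϵ/15.
Take δ = min(1, ϵ/15). If 0 < |u + 7| < δ then both bounds hold and |u^2 − 49| ≤ 15|u + 7| < 15·(ϵ/15) = ϵ.

δ = min(1, ϵ/15)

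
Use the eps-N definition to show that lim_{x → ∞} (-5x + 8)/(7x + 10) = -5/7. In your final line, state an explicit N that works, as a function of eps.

Fix eps > 0. We seek N > 0 such that x > N implies |(-5x + 8)/(7x + 10) + 5/7| < eps.
(-5x + 8)/(7x + 10) + 5/7 = (7(-5x + 8) − (-5)(7x + 10)) / (7(7x + 10)) = 106/(7(7x + 10)).
For x > 0 we have 7x + 10 > 7x, so |(-5x + 8)/(7x + 10) + 5/7| = 106/(7(7x + 10)) < 106/(7·7x) = (106/49)/x.
Thus |(-5x + 8)/(7x + 10) + 5/7| < eps whenever x > (106/49)/eps.
Take N = (106/49)/eps. If x > N then |(-5x + 8)/(7x + 10) + 5/7| < (106/49)/x < eps.

N = (106/49)/eps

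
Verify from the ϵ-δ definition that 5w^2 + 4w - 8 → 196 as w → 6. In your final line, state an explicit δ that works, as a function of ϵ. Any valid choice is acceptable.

δ = min(1, ϵ/69)

Let ϵ > 0. We want δ > 0 such that 0 < |w − 6| < δ implies |(5w^2 + 4w - 8) − 196| < ϵ.
(5w^2 + 4w - 8) − 196 = 5w^2 + 4w - 204 = (w − 6)(5w + 34).
So |(5w^2 + 4w - 8) − 196| = |w − 6|·|5w + 34|.
Require δ ≤ 1. Then |w − 6| < 1 gives |w| < 7, and by the triangle inequality |5w + 34| ≤ 5·7 + 34 = 69.
Hence |(5w^2 + 4w - 8) − 196| ≤ 69|w − 6| < ϵ provided |w − 6| < ϵ/69.
Take δ = min(1, ϵ/69). Then 0 < |w − 6| < δ gives both |w − 6| < 1 and |w − 6| < ϵ/69, so |(5w^2 + 4w - 8) − 196| < ϵ.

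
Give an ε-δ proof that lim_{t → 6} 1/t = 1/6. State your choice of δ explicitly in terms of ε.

Let ε > 0. We seek δ > 0 such that 0 < |t − 6| < δ implies |1/t − (1/6)| < ε.
|1/t − (1/6)| = |6 − t|/(6·|t|) = |t − 6|/(6|t|).
Require δ ≤ 3 so that |t| > 6 − 3 = 3, hence 6|t| > 18.
Then |1/t − (1/6)| < |t − 6|/18, which is < ε when |t − 6| < 18ε.
Take δ = min(3, 18ε). Then 0 < |t − 6| < δ gives both |t − 6| < 3 and |t − 6| < 18ε, so |1/t − (1/6)| < ε.

δ = min(3, 18ε)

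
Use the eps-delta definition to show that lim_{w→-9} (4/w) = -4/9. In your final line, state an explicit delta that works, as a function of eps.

Fix eps > 0. We seek delta > 0 such that 0 < |w + 9| < delta implies |4/w + 4/9| < eps.
|4/w + 4/9| = 4·|-9 − w|/(9·|w|) = 4|w + 9|/(9|w|).
Restrict delta ≤ 9/2. Then |w + 9| < 9/2 gives |w| > 9/2, so 9|w| > 81/2.
Then |4/w + 4/9| < 4|w + 9|/(81/2), which is < eps when |w + 9| < (81/8)eps.
Take delta = min(9/2, (81/8)eps). Then 0 < |w + 9| < delta gives both |w + 9| < 9/2 and |w + 9| < (81/8)eps, so |4/w + 4/9| < eps.

delta = min(9/2, (81/8)eps)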